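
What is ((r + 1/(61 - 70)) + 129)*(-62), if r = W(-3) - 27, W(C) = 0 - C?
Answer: -58528/9 ≈ -6503.1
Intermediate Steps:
W(C) = -C
r = -24 (r = -1*(-3) - 27 = 3 - 27 = -24)
((r + 1/(61 - 70)) + 129)*(-62) = ((-24 + 1/(61 - 70)) + 129)*(-62) = ((-24 + 1/(-9)) + 129)*(-62) = ((-24 - 1/9) + 129)*(-62) = (-217/9 + 129)*(-62) = (944/9)*(-62) = -58528/9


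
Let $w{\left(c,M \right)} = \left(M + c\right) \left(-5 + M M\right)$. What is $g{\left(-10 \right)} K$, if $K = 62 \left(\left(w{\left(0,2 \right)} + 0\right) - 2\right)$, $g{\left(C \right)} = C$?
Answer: $2480$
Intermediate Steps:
$w{\left(c,M \right)} = \left(-5 + M^{2}\right) \left(M + c\right)$ ($w{\left(c,M \right)} = \left(M + c\right) \left(-5 + M^{2}\right) = \left(-5 + M^{2}\right) \left(M + c\right)$)
$K = -248$ ($K = 62 \left(\left(\left(2^{3} - 10 - 0 + 0 \cdot 2^{2}\right) + 0\right) - 2\right) = 62 \left(\left(\left(8 - 10 + 0 + 0 \cdot 4\right) + 0\right) - 2\right) = 62 \left(\left(\left(8 - 10 + 0 + 0\right) + 0\right) - 2\right) = 62 \left(\left(-2 + 0\right) - 2\right) = 62 \left(-2 - 2\right) = 62 \left(-4\right) = -248$)
$g{\left(-10 \right)} K = \left(-10\right) \left(-248\right) = 2480$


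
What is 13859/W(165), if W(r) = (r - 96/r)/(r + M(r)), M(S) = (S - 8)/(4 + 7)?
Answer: 136649740/9043 ≈ 15111.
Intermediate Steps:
M(S) = -8/11 + S/11 (M(S) = (-8 + S)/11 = (-8 + S)*(1/11) = -8/11 + S/11)
W(r) = (r - 96/r)/(-8/11 + 12*r/11) (W(r) = (r - 96/r)/(r + (-8/11 + r/11)) = (r - 96/r)/(-8/11 + 12*r/11))
13859/W(165) = 13859/(((11/4)*(-96 + 165²)/(165*(-2 + 3*165)))) = 13859/(((11/4)*(1/165)*(-96 + 27225)/(-2 + 495))) = 13859/(((11/4)*(1/165)*27129/493)) = 13859/(((11/4)*(1/165)*(1/493)*27129)) = 13859/(9043/9860) = 13859*(9860/9043) = 136649740/9043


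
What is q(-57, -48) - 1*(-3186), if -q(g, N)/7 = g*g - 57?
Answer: -19158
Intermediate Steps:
q(g, N) = 399 - 7*g² (q(g, N) = -7*(g*g - 57) = -7*(g² - 57) = -7*(-57 + g²) = 399 - 7*g²)
q(-57, -48) - 1*(-3186) = (399 - 7*(-57)²) - 1*(-3186) = (399 - 7*3249) + 3186 = (399 - 22743) + 3186 = -22344 + 3186 = -19158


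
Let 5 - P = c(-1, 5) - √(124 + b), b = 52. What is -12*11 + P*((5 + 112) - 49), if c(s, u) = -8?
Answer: 752 + 272*√11 ≈ 1654.1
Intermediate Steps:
P = 13 + 4*√11 (P = 5 - (-8 - √(124 + 52)) = 5 - (-8 - √176) = 5 - (-8 - 4*√11) = 5 + (8 + 4*√11) = 13 + 4*√11 ≈ 26.267)
-12*11 + P*((5 + 112) - 49) = -12*11 + (13 + 4*√11)*((5 + 112) - 49) = -132 + (13 + 4*√11)*(117 - 49) = -132 + (13 + 4*√11)*68 = -132 + (884 + 272*√11) = 752 + 272*√11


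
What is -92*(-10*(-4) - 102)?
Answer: 5704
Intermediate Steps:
-92*(-10*(-4) - 102) = -92*(40 - 102) = -92*(-62) = 5704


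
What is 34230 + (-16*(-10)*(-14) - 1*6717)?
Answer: 25273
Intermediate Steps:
34230 + (-16*(-10)*(-14) - 1*6717) = 34230 + (160*(-14) - 6717) = 34230 + (-2240 - 6717) = 34230 - 8957 = 25273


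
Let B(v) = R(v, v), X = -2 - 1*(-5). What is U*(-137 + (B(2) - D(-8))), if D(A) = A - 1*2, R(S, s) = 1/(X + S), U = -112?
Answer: 71008/5 ≈ 14202.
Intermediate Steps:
X = 3 (X = -2 + 5 = 3)
R(S, s) = 1/(3 + S)
B(v) = 1/(3 + v)
D(A) = -2 + A (D(A) = A - 2 = -2 + A)
U*(-137 + (B(2) - D(-8))) = -112*(-137 + (1/(3 + 2) - (-2 - 8))) = -112*(-137 + (1/5 - 1*(-10))) = -112*(-137 + (1/5 + 10)) = -112*(-137 + 51/5) = -112*(-634/5) = 71008/5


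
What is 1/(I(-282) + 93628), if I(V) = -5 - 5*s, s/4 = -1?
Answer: 1/93643 ≈ 1.0679e-5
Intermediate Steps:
s = -4 (s = 4*(-1) = -4)
I(V) = 15 (I(V) = -5 - 5*(-4) = -5 + 20 = 15)
1/(I(-282) + 93628) = 1/(15 + 93628) = 1/93643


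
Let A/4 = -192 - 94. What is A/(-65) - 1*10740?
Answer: -53612/5 ≈ -10722.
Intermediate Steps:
A = -1144 (A = 4*(-192 - 94) = 4*(-286) = -1144)
A/(-65) - 1*10740 = -1144/(-65) - 1*10740 = -1144*(-1/65) - 10740 = 88/5 - 10740 = -53612/5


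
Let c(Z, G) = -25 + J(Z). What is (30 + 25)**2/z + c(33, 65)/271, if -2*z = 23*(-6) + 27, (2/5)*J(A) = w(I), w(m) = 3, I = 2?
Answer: 3275215/60162 ≈ 54.440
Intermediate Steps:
J(A) = 15/2 (J(A) = (5/2)*3 = 15/2)
c(Z, G) = -35/2 (c(Z, G) = -25 + 15/2 = -35/2)
z = 111/2 (z = -(23*(-6) + 27)/2 = -(-138 + 27)/2 = -1/2*(-111) = 111/2 ≈ 55.500)
(30 + 25)**2/z + c(33, 65)/271 = (30 + 25)**2/(111/2) - 35/2/271 = 55**2*(2/111) - 35/2*1/271 = 3025*(2/111) - 35/542 = 6050/111 - 35/542 = 3275215/60162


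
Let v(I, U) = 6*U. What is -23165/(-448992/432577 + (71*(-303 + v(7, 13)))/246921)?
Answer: 824769327194935/39258657069 ≈ 21009.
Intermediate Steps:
-23165/(-448992/432577 + (71*(-303 + v(7, 13)))/246921) = -23165/(-448992/432577 + (71*(-303 + 6*13))/246921) = -23165/(-448992*1/432577 + (71*(-303 + 78))*(1/246921)) = -23165/(-448992/432577 + (71*(-225))*(1/246921)) = -23165/(-448992/432577 - 15975*1/246921) = -23165/(-448992/432577 - 5325/82307) = -23165/(-39258657069/35604115139) = -23165*(-35604115139/39258657069) = 824769327194935/39258657069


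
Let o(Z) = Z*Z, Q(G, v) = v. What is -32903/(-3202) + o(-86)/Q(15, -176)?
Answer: -2236383/70444 ≈ -31.747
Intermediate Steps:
o(Z) = Z**2
-32903/(-3202) + o(-86)/Q(15, -176) = -32903/(-3202) + (-86)**2/(-176) = -32903*(-1/3202) + 7396*(-1/176) = 32903/3202 - 1849/44 = -2236383/70444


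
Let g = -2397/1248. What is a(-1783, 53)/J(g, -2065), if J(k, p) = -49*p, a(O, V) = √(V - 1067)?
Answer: 13*I*√6/101185 ≈ 0.0003147*I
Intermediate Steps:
g = -799/416 (g = -2397*1/1248 = -799/416 ≈ -1.9207)
a(O, V) = √(-1067 + V)
a(-1783, 53)/J(g, -2065) = √(-1067 + 53)/((-49*(-2065))) = √(-1014)/101185 = (13*I*√6)*(1/101185) = 13*I*√6/101185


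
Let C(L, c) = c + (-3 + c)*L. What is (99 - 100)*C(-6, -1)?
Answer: -23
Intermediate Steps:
C(L, c) = c + L*(-3 + c)
(99 - 100)*C(-6, -1) = (99 - 100)*(-1 - 3*(-6) - 6*(-1)) = -(-1 + 18 + 6) = -1*23 = -23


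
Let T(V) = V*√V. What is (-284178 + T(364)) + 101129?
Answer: -183049 + 728*√91 ≈ -1.7610e+5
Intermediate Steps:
T(V) = V^(3/2)
(-284178 + T(364)) + 101129 = (-284178 + 364^(3/2)) + 101129 = (-284178 + 728*√91) + 101129 = -183049 + 728*√91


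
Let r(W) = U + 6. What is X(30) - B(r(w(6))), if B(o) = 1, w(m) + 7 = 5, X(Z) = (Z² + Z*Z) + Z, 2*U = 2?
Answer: 1829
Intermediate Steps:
U = 1 (U = (½)*2 = 1)
X(Z) = Z + 2*Z² (X(Z) = (Z² + Z²) + Z = 2*Z² + Z = Z + 2*Z²)
w(m) = -2 (w(m) = -7 + 5 = -2)
r(W) = 7 (r(W) = 1 + 6 = 7)
X(30) - B(r(w(6))) = 30*(1 + 2*30) - 1*1 = 30*(1 + 60) - 1 = 30*61 - 1 = 1830 - 1 = 1829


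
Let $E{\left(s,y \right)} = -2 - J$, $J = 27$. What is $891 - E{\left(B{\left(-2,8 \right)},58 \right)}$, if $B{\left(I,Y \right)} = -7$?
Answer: $920$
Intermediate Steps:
$E{\left(s,y \right)} = -29$ ($E{\left(s,y \right)} = -2 - 27 = -29$)
$891 - E{\left(B{\left(-2,8 \right)},58 \right)} = 891 - -29 = 891 + 29 = 920$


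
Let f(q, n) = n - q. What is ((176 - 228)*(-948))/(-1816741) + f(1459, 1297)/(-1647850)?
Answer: -40469050779/1496858328425 ≈ -0.027036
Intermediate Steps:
((176 - 228)*(-948))/(-1816741) + f(1459, 1297)/(-1647850) = ((176 - 228)*(-948))/(-1816741) + (1297 - 1*1459)/(-1647850) = -52*(-948)*(-1/1816741) + (1297 - 1459)*(-1/1647850) = 49296*(-1/1816741) - 162*(-1/1647850) = -49296/1816741 + 81/823925 = -40469050779/1496858328425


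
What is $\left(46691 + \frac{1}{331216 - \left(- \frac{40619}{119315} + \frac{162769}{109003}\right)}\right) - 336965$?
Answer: $- \frac{1250407098295160410363}{4307678601280742} \approx -2.9027 \cdot 10^{5}$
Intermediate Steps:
$\left(46691 + \frac{1}{331216 - \left(- \frac{40619}{119315} + \frac{162769}{109003}\right)}\right) - 336965 = \left(46691 + \frac{1}{331216 - \frac{14993190378}{13005692945}}\right) - 336965 = \left(46691 + \frac{1}{\frac{4307678601280742}{13005692945}}\right) - 336965 = \left(46691 + \frac{13005692945}{4307678601280742}\right) - 336965 = \frac{201129821585404817667}{4307678601280742} - 336965 = - \frac{1250407098295160410363}{4307678601280742}$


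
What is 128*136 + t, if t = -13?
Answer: 17395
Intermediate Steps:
128*136 + t = 128*136 - 13 = 17408 - 13 = 17395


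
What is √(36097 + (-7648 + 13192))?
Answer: √41641 ≈ 204.06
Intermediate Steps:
√(36097 + (-7648 + 13192)) = √(36097 + 5544) = √41641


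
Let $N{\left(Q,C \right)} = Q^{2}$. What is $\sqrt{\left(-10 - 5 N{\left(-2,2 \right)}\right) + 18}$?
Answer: $2 i \sqrt{3} \approx 3.4641 i$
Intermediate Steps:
$\sqrt{\left(-10 - 5 N{\left(-2,2 \right)}\right) + 18} = \sqrt{\left(-10 - 5 \left(-2\right)^{2}\right) + 18} = \sqrt{\left(-10 - 20\right) + 18} = \sqrt{-30 + 18} = \sqrt{-12} = 2 i \sqrt{3}$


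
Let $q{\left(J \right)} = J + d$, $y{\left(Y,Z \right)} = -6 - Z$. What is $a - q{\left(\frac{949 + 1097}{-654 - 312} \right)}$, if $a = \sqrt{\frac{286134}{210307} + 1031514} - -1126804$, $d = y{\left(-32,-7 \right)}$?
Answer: $\frac{181415624}{161} + \frac{2 \sqrt{11405732052576531}}{210307} \approx 1.1278 \cdot 10^{6}$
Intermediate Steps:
$d = 1$ ($d = -6 - -7 = -6 + 7 = 1$)
$q{\left(J \right)} = 1 + J$ ($q{\left(J \right)} = J + 1 = 1 + J$)
$a = 1126804 + \frac{2 \sqrt{11405732052576531}}{210307}$ ($a = \sqrt{286134 \cdot \frac{1}{210307} + 1031514} + 1126804 = \sqrt{\frac{286134}{210307} + 1031514} + 1126804 = \sqrt{\frac{216934900932}{210307}} + 1126804 = \frac{2 \sqrt{11405732052576531}}{210307} + 1126804 = 1126804 + \frac{2 \sqrt{11405732052576531}}{210307} \approx 1.1278 \cdot 10^{6}$)
$a - q{\left(\frac{949 + 1097}{-654 - 312} \right)} = \left(1126804 + \frac{2 \sqrt{11405732052576531}}{210307}\right) - \left(1 + \frac{949 + 1097}{-654 - 312}\right) = \left(1126804 + \frac{2 \sqrt{11405732052576531}}{210307}\right) - \left(1 + \frac{2046}{-966}\right) = \left(1126804 + \frac{2 \sqrt{11405732052576531}}{210307}\right) - \left(1 + 2046 \left(- \frac{1}{966}\right)\right) = \left(1126804 + \frac{2 \sqrt{11405732052576531}}{210307}\right) - \left(1 - \frac{341}{161}\right) = \left(1126804 + \frac{2 \sqrt{11405732052576531}}{210307}\right) - - \frac{180}{161} = \left(1126804 + \frac{2 \sqrt{11405732052576531}}{210307}\right) + \frac{180}{161} = \frac{181415624}{161} + \frac{2 \sqrt{11405732052576531}}{210307}$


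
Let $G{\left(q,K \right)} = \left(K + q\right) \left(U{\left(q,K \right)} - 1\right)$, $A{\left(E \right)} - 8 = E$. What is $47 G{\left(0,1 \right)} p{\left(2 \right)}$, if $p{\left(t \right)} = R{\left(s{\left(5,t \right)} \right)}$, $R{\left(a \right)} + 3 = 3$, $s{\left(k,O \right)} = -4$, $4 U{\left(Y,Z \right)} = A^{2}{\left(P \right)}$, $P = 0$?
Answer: $0$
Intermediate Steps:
$A{\left(E \right)} = 8 + E$
$U{\left(Y,Z \right)} = 16$ ($U{\left(Y,Z \right)} = \frac{\left(8 + 0\right)^{2}}{4} = \frac{8^{2}}{4} = \frac{1}{4} \cdot 64 = 16$)
$R{\left(a \right)} = 0$ ($R{\left(a \right)} = -3 + 3 = 0$)
$p{\left(t \right)} = 0$
$G{\left(q,K \right)} = 15 K + 15 q$ ($G{\left(q,K \right)} = \left(K + q\right) \left(16 - 1\right) = \left(K + q\right) 15 = 15 K + 15 q$)
$47 G{\left(0,1 \right)} p{\left(2 \right)} = 47 \left(15 \cdot 1 + 15 \cdot 0\right) 0 = 47 \left(15 + 0\right) 0 = 47 \cdot 15 \cdot 0 = 705 \cdot 0 = 0$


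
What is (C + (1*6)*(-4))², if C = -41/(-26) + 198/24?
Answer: 543169/2704 ≈ 200.88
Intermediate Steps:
C = 511/52 (C = -41*(-1/26) + 198*(1/24) = 41/26 + 33/4 = 511/52 ≈ 9.8269)
(C + (1*6)*(-4))² = (511/52 + (1*6)*(-4))² = (511/52 + 6*(-4))² = (511/52 - 24)² = (-737/52)² = 543169/2704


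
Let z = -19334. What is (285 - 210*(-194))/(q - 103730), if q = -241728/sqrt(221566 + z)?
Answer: -53787686118375/135996267072926 + 619805700*sqrt(50558)/67998133536463 ≈ -0.39346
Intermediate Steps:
q = -60432*sqrt(50558)/25279 (q = -241728/sqrt(221566 - 19334) = -241728*sqrt(50558)/101116 = -60432*sqrt(50558)/25279 ≈ -537.53)
(285 - 210*(-194))/(q - 103730) = (285 - 210*(-194))/(-60432*sqrt(50558)/25279 - 103730) = (285 + 40740)/(-103730 - 60432*sqrt(50558)/25279) = 41025/(-103730 - 60432*sqrt(50558)/25279)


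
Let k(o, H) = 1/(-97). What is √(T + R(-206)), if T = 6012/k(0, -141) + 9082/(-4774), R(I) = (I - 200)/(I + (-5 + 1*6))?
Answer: I*√139637867609984205/489335 ≈ 763.65*I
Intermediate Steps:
k(o, H) = -1/97
R(I) = (-200 + I)/(1 + I) (R(I) = (-200 + I)/(I + (-5 + 6)) = (-200 + I)/(I + 1) = (-200 + I)/(1 + I))
T = -1392017009/2387 (T = 6012/(-1/97) + 9082/(-4774) = 6012*(-97) + 9082*(-1/4774) = -583164 - 4541/2387 = -1392017009/2387 ≈ -5.8317e+5)
√(T + R(-206)) = √(-1392017009/2387 + (-200 - 206)/(1 - 206)) = √(-1392017009/2387 - 406/(-205)) = √(-1392017009/2387 - 1/205*(-406)) = √(-1392017009/2387 + 406/205) = √(-285362517723/489335) = I*√139637867609984205/489335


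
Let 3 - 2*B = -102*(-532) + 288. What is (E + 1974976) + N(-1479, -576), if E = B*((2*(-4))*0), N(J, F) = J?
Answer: 1973497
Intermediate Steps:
B = -54549/2 (B = 3/2 - (-102*(-532) + 288)/2 = 3/2 - (54264 + 288)/2 = 3/2 - ½*54552 = 3/2 - 27276 = -54549/2 ≈ -27275.)
E = 0 (E = -54549*2*(-4)*0/2 = -(-218196)*0 = -54549/2*0 = 0)
(E + 1974976) + N(-1479, -576) = (0 + 1974976) - 1479 = 1974976 - 1479 = 1973497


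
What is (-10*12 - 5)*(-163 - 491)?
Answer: 81750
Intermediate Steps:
(-10*12 - 5)*(-163 - 491) = (-120 - 5)*(-654) = -125*(-654) = 81750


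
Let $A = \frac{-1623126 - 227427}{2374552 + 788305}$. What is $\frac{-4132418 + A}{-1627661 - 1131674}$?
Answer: $\frac{13070249048779}{8727382020095} \approx 1.4976$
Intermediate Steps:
$A = - \frac{1850553}{3162857}$ ($A = \frac{-1623126 - 227427}{3162857} = \left(-1850553\right) \frac{1}{3162857} = - \frac{1850553}{3162857} \approx -0.58509$)
$\frac{-4132418 + A}{-1627661 - 1131674} = \frac{-4132418 - \frac{1850553}{3162857}}{-1627661 - 1131674} = - \frac{13070249048779}{3162857 \left(-2759335\right)} = \left(- \frac{13070249048779}{3162857}\right) \left(- \frac{1}{2759335}\right) = \frac{13070249048779}{8727382020095}$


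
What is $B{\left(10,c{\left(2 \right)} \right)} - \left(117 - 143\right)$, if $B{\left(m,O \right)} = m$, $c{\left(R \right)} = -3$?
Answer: $36$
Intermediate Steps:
$B{\left(10,c{\left(2 \right)} \right)} - \left(117 - 143\right) = 10 - \left(117 - 143\right) = 10 - -26 = 10 + 26 = 36$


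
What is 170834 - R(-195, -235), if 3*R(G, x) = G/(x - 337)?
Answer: 7516691/44 ≈ 1.7083e+5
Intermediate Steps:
R(G, x) = G/(3*(-337 + x)) (R(G, x) = (G/(x - 337))/3 = (G/(-337 + x))/3 = G/(3*(-337 + x)))
170834 - R(-195, -235) = 170834 - (-195)/(3*(-337 - 235)) = 170834 - (-195)/(3*(-572)) = 170834 - (-195)*(-1)/(3*572) = 170834 - 1*5/44 = 170834 - 5/44 = 7516691/44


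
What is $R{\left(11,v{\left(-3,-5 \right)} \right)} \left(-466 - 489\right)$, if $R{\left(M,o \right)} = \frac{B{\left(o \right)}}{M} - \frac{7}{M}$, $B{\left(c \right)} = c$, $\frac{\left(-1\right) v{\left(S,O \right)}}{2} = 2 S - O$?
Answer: $\frac{4775}{11} \approx 434.09$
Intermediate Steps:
$v{\left(S,O \right)} = - 4 S + 2 O$ ($v{\left(S,O \right)} = - 2 \left(2 S - O\right) = - 2 \left(- O + 2 S\right) = - 4 S + 2 O$)
$R{\left(M,o \right)} = - \frac{7}{M} + \frac{o}{M}$ ($R{\left(M,o \right)} = \frac{o}{M} - \frac{7}{M} = - \frac{7}{M} + \frac{o}{M}$)
$R{\left(11,v{\left(-3,-5 \right)} \right)} \left(-466 - 489\right) = \frac{-7 + \left(\left(-4\right) \left(-3\right) + 2 \left(-5\right)\right)}{11} \left(-466 - 489\right) = \frac{-7 + \left(12 - 10\right)}{11} \left(-955\right) = \frac{-7 + 2}{11} \left(-955\right) = \frac{1}{11} \left(-5\right) \left(-955\right) = \left(- \frac{5}{11}\right) \left(-955\right) = \frac{4775}{11}$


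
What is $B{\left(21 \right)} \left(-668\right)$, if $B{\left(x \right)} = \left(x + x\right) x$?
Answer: $-589176$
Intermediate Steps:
$B{\left(x \right)} = 2 x^{2}$ ($B{\left(x \right)} = 2 x x = 2 x^{2}$)
$B{\left(21 \right)} \left(-668\right) = 2 \cdot 21^{2} \left(-668\right) = 2 \cdot 441 \left(-668\right) = 882 \left(-668\right) = -589176$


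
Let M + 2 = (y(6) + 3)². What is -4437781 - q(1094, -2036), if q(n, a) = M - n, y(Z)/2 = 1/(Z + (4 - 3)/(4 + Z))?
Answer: -16508946094/3721 ≈ -4.4367e+6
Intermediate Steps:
y(Z) = 2/(Z + 1/(4 + Z)) (y(Z) = 2/(Z + (4 - 3)/(4 + Z)) = 2/(Z + 1/(4 + Z)))
M = 33767/3721 (M = -2 + (2*(4 + 6)/(1 + 6² + 4*6) + 3)² = -2 + (2*10/(1 + 36 + 24) + 3)² = -2 + (2*10/61 + 3)² = -2 + (2*(1/61)*10 + 3)² = -2 + (20/61 + 3)² = -2 + (203/61)² = -2 + 41209/3721 = 33767/3721 ≈ 9.0747)
q(n, a) = 33767/3721 - n
-4437781 - q(1094, -2036) = -4437781 - (33767/3721 - 1*1094) = -4437781 - (33767/3721 - 1094) = -4437781 - 1*(-4037007/3721) = -4437781 + 4037007/3721 = -16508946094/3721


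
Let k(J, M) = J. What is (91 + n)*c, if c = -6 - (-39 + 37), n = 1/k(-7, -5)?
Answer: -2544/7 ≈ -363.43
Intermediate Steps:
n = -⅐ (n = 1/(-7) = -⅐ ≈ -0.14286)
c = -4 (c = -6 - 1*(-2) = -6 + 2 = -4)
(91 + n)*c = (91 - ⅐)*(-4) = (636/7)*(-4) = -2544/7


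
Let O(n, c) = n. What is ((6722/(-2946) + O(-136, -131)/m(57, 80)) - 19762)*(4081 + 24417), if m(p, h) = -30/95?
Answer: -270525956890/491 ≈ -5.5097e+8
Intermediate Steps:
m(p, h) = -6/19 (m(p, h) = -30*1/95 = -6/19)
((6722/(-2946) + O(-136, -131)/m(57, 80)) - 19762)*(4081 + 24417) = ((6722/(-2946) - 136/(-6/19)) - 19762)*(4081 + 24417) = ((6722*(-1/2946) - 136*(-19/6)) - 19762)*28498 = ((-3361/1473 + 1292/3) - 19762)*28498 = (210337/491 - 19762)*28498 = -9492805/491*28498 = -270525956890/491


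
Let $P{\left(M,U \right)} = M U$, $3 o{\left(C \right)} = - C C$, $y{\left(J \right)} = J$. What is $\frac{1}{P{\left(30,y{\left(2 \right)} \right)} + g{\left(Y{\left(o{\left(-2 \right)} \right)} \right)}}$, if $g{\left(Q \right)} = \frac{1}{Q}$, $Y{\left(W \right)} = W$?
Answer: $\frac{4}{237} \approx 0.016878$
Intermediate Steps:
$o{\left(C \right)} = - \frac{C^{2}}{3}$ ($o{\left(C \right)} = \frac{\left(-1\right) C C}{3} = \frac{\left(-1\right) C^{2}}{3} = - \frac{C^{2}}{3}$)
$\frac{1}{P{\left(30,y{\left(2 \right)} \right)} + g{\left(Y{\left(o{\left(-2 \right)} \right)} \right)}} = \frac{1}{30 \cdot 2 + \frac{1}{\left(- \frac{1}{3}\right) \left(-2\right)^{2}}} = \frac{1}{60 + \frac{1}{\left(- \frac{1}{3}\right) 4}} = \frac{1}{60 + \frac{1}{- \frac{4}{3}}} = \frac{1}{60 - \frac{3}{4}} = \frac{1}{\frac{237}{4}} = \frac{4}{237}$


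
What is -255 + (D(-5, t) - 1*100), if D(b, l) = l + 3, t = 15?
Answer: -337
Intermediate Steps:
D(b, l) = 3 + l
-255 + (D(-5, t) - 1*100) = -255 + ((3 + 15) - 1*100) = -255 + (18 - 100) = -255 - 82 = -337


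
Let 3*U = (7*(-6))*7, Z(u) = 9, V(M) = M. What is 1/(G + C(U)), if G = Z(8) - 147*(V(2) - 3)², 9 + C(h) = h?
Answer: -1/245 ≈ -0.0040816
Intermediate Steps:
U = -98 (U = ((7*(-6))*7)/3 = (-42*7)/3 = (⅓)*(-294) = -98)
C(h) = -9 + h
G = -138 (G = 9 - 147*(2 - 3)² = 9 - 147*(-1)² = 9 - 147*1 = 9 - 147 = -138)
1/(G + C(U)) = 1/(-138 + (-9 - 98)) = 1/(-138 - 107) = 1/(-245) = -1/245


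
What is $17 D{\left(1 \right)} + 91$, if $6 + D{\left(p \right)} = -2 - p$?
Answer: $-62$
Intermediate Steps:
$D{\left(p \right)} = -8 - p$ ($D{\left(p \right)} = -6 - \left(2 + p\right) = -8 - p$)
$17 D{\left(1 \right)} + 91 = 17 \left(-8 - 1\right) + 91 = 17 \left(-9\right) + 91 = -153 + 91 = -62$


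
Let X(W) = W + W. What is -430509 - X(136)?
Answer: -430781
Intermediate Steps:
X(W) = 2*W
-430509 - X(136) = -430509 - 2*136 = -430509 - 1*272 = -430509 - 272 = -430781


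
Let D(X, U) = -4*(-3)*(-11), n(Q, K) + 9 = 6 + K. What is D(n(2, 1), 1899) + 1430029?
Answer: 1429897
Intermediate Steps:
n(Q, K) = -3 + K (n(Q, K) = -9 + (6 + K) = -3 + K)
D(X, U) = -132 (D(X, U) = 12*(-11) = -132)
D(n(2, 1), 1899) + 1430029 = -132 + 1430029 = 1429897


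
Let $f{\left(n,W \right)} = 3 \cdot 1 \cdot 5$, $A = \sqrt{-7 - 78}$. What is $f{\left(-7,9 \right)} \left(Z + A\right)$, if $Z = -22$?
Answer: $-330 + 15 i \sqrt{85} \approx -330.0 + 138.29 i$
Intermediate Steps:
$A = i \sqrt{85}$ ($A = \sqrt{-85} = i \sqrt{85} \approx 9.2195 i$)
$f{\left(n,W \right)} = 15$ ($f{\left(n,W \right)} = 3 \cdot 5 = 15$)
$f{\left(-7,9 \right)} \left(Z + A\right) = 15 \left(-22 + i \sqrt{85}\right) = -330 + 15 i \sqrt{85}$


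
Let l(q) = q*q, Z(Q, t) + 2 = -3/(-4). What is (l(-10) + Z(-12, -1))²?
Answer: 156025/16 ≈ 9751.6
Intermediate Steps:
Z(Q, t) = -5/4 (Z(Q, t) = -2 - 3/(-4) = -2 - 3*(-¼) = -2 + ¾ = -5/4)
l(q) = q²
(l(-10) + Z(-12, -1))² = ((-10)² - 5/4)² = (100 - 5/4)² = (395/4)² = 156025/16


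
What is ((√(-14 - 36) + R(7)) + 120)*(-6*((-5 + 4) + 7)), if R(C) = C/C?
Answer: -4356 - 180*I*√2 ≈ -4356.0 - 254.56*I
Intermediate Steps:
R(C) = 1
((√(-14 - 36) + R(7)) + 120)*(-6*((-5 + 4) + 7)) = ((√(-14 - 36) + 1) + 120)*(-6*((-5 + 4) + 7)) = ((√(-50) + 1) + 120)*(-6*(-1 + 7)) = ((5*I*√2 + 1) + 120)*(-6*6) = ((1 + 5*I*√2) + 120)*(-36) = (121 + 5*I*√2)*(-36) = -4356 - 180*I*√2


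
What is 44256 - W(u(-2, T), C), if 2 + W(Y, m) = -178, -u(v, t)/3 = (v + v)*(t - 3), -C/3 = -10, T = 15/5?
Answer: 44436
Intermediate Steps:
T = 3 (T = 15*(1/5) = 3)
C = 30 (C = -3*(-10) = 30)
u(v, t) = -6*v*(-3 + t) (u(v, t) = -3*(v + v)*(t - 3) = -3*2*v*(-3 + t) = -6*v*(-3 + t))
W(Y, m) = -180 (W(Y, m) = -2 - 178 = -180)
44256 - W(u(-2, T), C) = 44256 - 1*(-180) = 44256 + 180 = 44436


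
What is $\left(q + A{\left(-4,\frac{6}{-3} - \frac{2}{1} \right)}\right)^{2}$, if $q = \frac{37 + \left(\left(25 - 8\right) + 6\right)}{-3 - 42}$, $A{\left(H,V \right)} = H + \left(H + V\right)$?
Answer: $\frac{1600}{9} \approx 177.78$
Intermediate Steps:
$A{\left(H,V \right)} = V + 2 H$
$q = - \frac{4}{3}$ ($q = \frac{37 + \left(17 + 6\right)}{-45} = \left(37 + 23\right) \left(- \frac{1}{45}\right) = 60 \left(- \frac{1}{45}\right) = - \frac{4}{3} \approx -1.3333$)
$\left(q + A{\left(-4,\frac{6}{-3} - \frac{2}{1} \right)}\right)^{2} = \left(- \frac{4}{3} + \left(\left(\frac{6}{-3} - \frac{2}{1}\right) + 2 \left(-4\right)\right)\right)^{2} = \left(- \frac{4}{3} + \left(\left(6 \left(- \frac{1}{3}\right) - 2\right) - 8\right)\right)^{2} = \left(- \frac{4}{3} - 12\right)^{2} = \left(- \frac{40}{3}\right)^{2} = \frac{1600}{9}$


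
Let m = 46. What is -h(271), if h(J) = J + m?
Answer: -317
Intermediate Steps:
h(J) = 46 + J (h(J) = J + 46 = 46 + J)
-h(271) = -(46 + 271) = -1*317 = -317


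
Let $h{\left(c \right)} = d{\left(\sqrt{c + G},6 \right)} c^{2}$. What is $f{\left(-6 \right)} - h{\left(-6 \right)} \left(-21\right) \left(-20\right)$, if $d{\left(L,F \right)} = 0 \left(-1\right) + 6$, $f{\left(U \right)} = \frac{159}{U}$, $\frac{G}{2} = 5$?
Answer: $- \frac{181493}{2} \approx -90747.0$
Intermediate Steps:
$G = 10$ ($G = 2 \cdot 5 = 10$)
$d{\left(L,F \right)} = 6$ ($d{\left(L,F \right)} = 0 + 6 = 6$)
$h{\left(c \right)} = 6 c^{2}$
$f{\left(-6 \right)} - h{\left(-6 \right)} \left(-21\right) \left(-20\right) = \frac{159}{-6} - 6 \left(-6\right)^{2} \left(-21\right) \left(-20\right) = 159 \left(- \frac{1}{6}\right) - 6 \cdot 36 \left(-21\right) \left(-20\right) = - \frac{53}{2} - 216 \left(-21\right) \left(-20\right) = - \frac{53}{2} - \left(-4536\right) \left(-20\right) = - \frac{53}{2} - 90720 = - \frac{181493}{2}$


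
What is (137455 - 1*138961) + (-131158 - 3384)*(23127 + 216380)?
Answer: -32223752300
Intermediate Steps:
(137455 - 1*138961) + (-131158 - 3384)*(23127 + 216380) = (137455 - 138961) - 134542*239507 = -1506 - 32223750794 = -32223752300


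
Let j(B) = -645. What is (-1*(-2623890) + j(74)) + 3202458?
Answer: 5825703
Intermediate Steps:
(-1*(-2623890) + j(74)) + 3202458 = (-1*(-2623890) - 645) + 3202458 = (2623890 - 645) + 3202458 = 2623245 + 3202458 = 5825703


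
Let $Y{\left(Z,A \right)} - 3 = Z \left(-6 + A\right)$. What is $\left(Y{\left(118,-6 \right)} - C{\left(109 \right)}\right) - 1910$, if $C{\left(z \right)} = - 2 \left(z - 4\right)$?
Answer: $-3113$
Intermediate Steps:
$Y{\left(Z,A \right)} = 3 + Z \left(-6 + A\right)$
$C{\left(z \right)} = 8 - 2 z$ ($C{\left(z \right)} = - 2 \left(-4 + z\right) = 8 - 2 z$)
$\left(Y{\left(118,-6 \right)} - C{\left(109 \right)}\right) - 1910 = \left(\left(3 - 708 - 708\right) - \left(8 - 218\right)\right) - 1910 = \left(-1413 - -210\right) - 1910 = \left(-1413 + 210\right) - 1910 = -1203 - 1910 = -3113$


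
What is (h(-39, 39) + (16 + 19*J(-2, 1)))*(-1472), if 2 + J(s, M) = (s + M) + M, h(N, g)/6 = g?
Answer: -312064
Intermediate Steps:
h(N, g) = 6*g
J(s, M) = -2 + s + 2*M (J(s, M) = -2 + ((s + M) + M) = -2 + ((M + s) + M) = -2 + (s + 2*M) = -2 + s + 2*M)
(h(-39, 39) + (16 + 19*J(-2, 1)))*(-1472) = (6*39 + (16 + 19*(-2 - 2 + 2*1)))*(-1472) = (234 + (16 + 19*(-2 - 2 + 2)))*(-1472) = (234 + (16 + 19*(-2)))*(-1472) = (234 + (16 - 38))*(-1472) = (234 - 22)*(-1472) = 212*(-1472) = -312064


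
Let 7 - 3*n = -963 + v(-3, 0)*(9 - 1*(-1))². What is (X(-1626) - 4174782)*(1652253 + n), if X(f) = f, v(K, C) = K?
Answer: -6902250659944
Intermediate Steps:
n = 1270/3 (n = 7/3 - (-963 - 3*(9 - 1*(-1))²)/3 = 7/3 - (-963 - 3*(9 + 1)²)/3 = 7/3 - (-963 - 3*10²)/3 = 7/3 - (-963 - 3*100)/3 = 7/3 - (-963 - 300)/3 = 7/3 - ⅓*(-1263) = 7/3 + 421 = 1270/3 ≈ 423.33)
(X(-1626) - 4174782)*(1652253 + n) = (-1626 - 4174782)*(1652253 + 1270/3) = -4176408*4958029/3 = -6902250659944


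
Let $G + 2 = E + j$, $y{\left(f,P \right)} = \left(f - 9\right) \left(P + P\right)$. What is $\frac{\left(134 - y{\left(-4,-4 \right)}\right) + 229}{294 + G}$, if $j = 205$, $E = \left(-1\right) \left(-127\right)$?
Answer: $\frac{259}{624} \approx 0.41506$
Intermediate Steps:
$E = 127$
$y{\left(f,P \right)} = 2 P \left(-9 + f\right)$ ($y{\left(f,P \right)} = \left(-9 + f\right) 2 P = 2 P \left(-9 + f\right)$)
$G = 330$ ($G = -2 + \left(127 + 205\right) = -2 + 332 = 330$)
$\frac{\left(134 - y{\left(-4,-4 \right)}\right) + 229}{294 + G} = \frac{\left(134 - 2 \left(-4\right) \left(-9 - 4\right)\right) + 229}{294 + 330} = \frac{\left(134 - 2 \left(-4\right) \left(-13\right)\right) + 229}{624} = \left(\left(134 - 104\right) + 229\right) \frac{1}{624} = \left(30 + 229\right) \frac{1}{624} = 259 \cdot \frac{1}{624} = \frac{259}{624}$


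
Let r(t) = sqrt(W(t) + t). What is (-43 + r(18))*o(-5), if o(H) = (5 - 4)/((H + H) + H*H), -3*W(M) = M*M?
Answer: -43/15 + I*sqrt(10)/5 ≈ -2.8667 + 0.63246*I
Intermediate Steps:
W(M) = -M**2/3 (W(M) = -M*M/3 = -M**2/3)
o(H) = 1/(H**2 + 2*H) (o(H) = 1/(2*H + H**2) = 1/(H**2 + 2*H))
r(t) = sqrt(t - t**2/3) (r(t) = sqrt(-t**2/3 + t) = sqrt(t - t**2/3))
(-43 + r(18))*o(-5) = (-43 + sqrt(3)*sqrt(18*(3 - 1*18))/3)*(1/((-5)*(2 - 5))) = (-43 + sqrt(3)*sqrt(18*(3 - 18))/3)*(-1/5/(-3)) = (-43 + sqrt(3)*sqrt(18*(-15))/3)*(-1/5*(-1/3)) = (-43 + sqrt(3)*sqrt(-270)/3)*(1/15) = (-43 + sqrt(3)*(3*I*sqrt(30))/3)*(1/15) = (-43 + 3*I*sqrt(10))*(1/15) = -43/15 + I*sqrt(10)/5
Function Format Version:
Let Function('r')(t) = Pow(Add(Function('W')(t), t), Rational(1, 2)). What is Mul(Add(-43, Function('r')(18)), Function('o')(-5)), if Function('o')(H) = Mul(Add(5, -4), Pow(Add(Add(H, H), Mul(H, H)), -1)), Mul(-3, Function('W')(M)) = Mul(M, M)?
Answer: Add(Rational(-43, 15), Mul(Rational(1, 5), I, Pow(10, Rational(1, 2)))) ≈ Add(-2.8667, Mul(0.63246, I))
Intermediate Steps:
Function('W')(M) = Mul(Rational(-1, 3), Pow(M, 2)) (Function('W')(M) = Mul(Rational(-1, 3), Mul(M, M)) = Mul(Rational(-1, 3), Pow(M, 2)))
Function('o')(H) = Pow(Add(Pow(H, 2), Mul(2, H)), -1) (Function('o')(H) = Mul(1, Pow(Add(Mul(2, H), Pow(H, 2)), -1)) = Mul(1, Pow(Add(Pow(H, 2), Mul(2, H)), -1)) = Pow(Add(Pow(H, 2), Mul(2, H)), -1))
Function('r')(t) = Pow(Add(t, Mul(Rational(-1, 3), Pow(t, 2))), Rational(1, 2)) (Function('r')(t) = Pow(Add(Mul(Rational(-1, 3), Pow(t, 2)), t), Rational(1, 2)) = Pow(Add(t, Mul(Rational(-1, 3), Pow(t, 2))), Rational(1, 2)))
Mul(Add(-43, Function('r')(18)), Function('o')(-5)) = Mul(Add(-43, Mul(Rational(1, 3), Pow(3, Rational(1, 2)), Pow(Mul(18, Add(3, Mul(-1, 18))), Rational(1, 2)))), Mul(Pow(-5, -1), Pow(Add(2, -5), -1))) = Mul(Add(-43, Mul(Rational(1, 3), Pow(3, Rational(1, 2)), Pow(Mul(18, Add(3, -18)), Rational(1, 2)))), Mul(Rational(-1, 5), Pow(-3, -1))) = Mul(Add(-43, Mul(Rational(1, 3), Pow(3, Rational(1, 2)), Pow(Mul(18, -15), Rational(1, 2)))), Mul(Rational(-1, 5), Rational(-1, 3))) = Mul(Add(-43, Mul(Rational(1, 3), Pow(3, Rational(1, 2)), Pow(-270, Rational(1, 2)))), Rational(1, 15)) = Mul(Add(-43, Mul(Rational(1, 3), Pow(3, Rational(1, 2)), Mul(3, I, Pow(30, Rational(1, 2))))), Rational(1, 15)) = Mul(Add(-43, Mul(3, I, Pow(10, Rational(1, 2)))), Rational(1, 15)) = Add(Rational(-43, 15), Mul(Rational(1, 5), I, Pow(10, Rational(1, 2))))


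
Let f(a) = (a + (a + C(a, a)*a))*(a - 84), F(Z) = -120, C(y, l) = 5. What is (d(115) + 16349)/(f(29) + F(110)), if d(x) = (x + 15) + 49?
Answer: -16528/11285 ≈ -1.4646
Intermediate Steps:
d(x) = 64 + x (d(x) = (15 + x) + 49 = 64 + x)
f(a) = 7*a*(-84 + a) (f(a) = (a + (a + 5*a))*(a - 84) = (a + 6*a)*(-84 + a) = (7*a)*(-84 + a) = 7*a*(-84 + a))
(d(115) + 16349)/(f(29) + F(110)) = ((64 + 115) + 16349)/(7*29*(-84 + 29) - 120) = (179 + 16349)/(7*29*(-55) - 120) = 16528/(-11165 - 120) = 16528/(-11285) = 16528*(-1/11285) = -16528/11285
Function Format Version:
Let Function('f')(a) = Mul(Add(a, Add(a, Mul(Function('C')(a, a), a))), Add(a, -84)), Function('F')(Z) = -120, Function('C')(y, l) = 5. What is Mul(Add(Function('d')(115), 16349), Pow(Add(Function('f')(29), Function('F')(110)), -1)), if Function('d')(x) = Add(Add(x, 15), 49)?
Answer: Rational(-16528, 11285) ≈ -1.4646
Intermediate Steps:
Function('d')(x) = Add(64, x) (Function('d')(x) = Add(Add(15, x), 49) = Add(64, x))
Function('f')(a) = Mul(7, a, Add(-84, a)) (Function('f')(a) = Mul(Add(a, Add(a, Mul(5, a))), Add(a, -84)) = Mul(Add(a, Mul(6, a)), Add(-84, a)) = Mul(Mul(7, a), Add(-84, a)) = Mul(7, a, Add(-84, a)))
Mul(Add(Function('d')(115), 16349), Pow(Add(Function('f')(29), Function('F')(110)), -1)) = Mul(Add(Add(64, 115), 16349), Pow(Add(Mul(7, 29, Add(-84, 29)), -120), -1)) = Mul(Add(179, 16349), Pow(Add(Mul(7, 29, -55), -120), -1)) = Mul(16528, Pow(Add(-11165, -120), -1)) = Mul(16528, Pow(-11285, -1)) = Mul(16528, Rational(-1, 11285)) = Rational(-16528, 11285)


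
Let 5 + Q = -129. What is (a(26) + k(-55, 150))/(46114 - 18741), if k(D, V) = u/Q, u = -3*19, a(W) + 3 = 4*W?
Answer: 13591/3667982 ≈ 0.0037053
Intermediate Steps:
a(W) = -3 + 4*W
Q = -134 (Q = -5 - 129 = -134)
u = -57
k(D, V) = 57/134 (k(D, V) = -57/(-134) = -57*(-1/134) = 57/134)
(a(26) + k(-55, 150))/(46114 - 18741) = ((-3 + 4*26) + 57/134)/(46114 - 18741) = ((-3 + 104) + 57/134)/27373 = (101 + 57/134)*(1/27373) = (13591/134)*(1/27373) = 13591/3667982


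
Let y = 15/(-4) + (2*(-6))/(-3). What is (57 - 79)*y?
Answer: -11/2 ≈ -5.5000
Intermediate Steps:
y = 1/4 (y = 15*(-1/4) - 12*(-1/3) = -15/4 + 4 = 1/4 ≈ 0.25000)
(57 - 79)*y = (57 - 79)*(1/4) = -22*1/4 = -11/2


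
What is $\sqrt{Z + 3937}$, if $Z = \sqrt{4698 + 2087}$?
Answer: $\sqrt{3937 + \sqrt{6785}} \approx 63.398$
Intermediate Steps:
$Z = \sqrt{6785} \approx 82.371$
$\sqrt{Z + 3937} = \sqrt{\sqrt{6785} + 3937} = \sqrt{3937 + \sqrt{6785}}$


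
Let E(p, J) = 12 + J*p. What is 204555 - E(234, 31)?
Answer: 197289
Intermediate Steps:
204555 - E(234, 31) = 204555 - (12 + 31*234) = 204555 - (12 + 7254) = 204555 - 1*7266 = 204555 - 7266 = 197289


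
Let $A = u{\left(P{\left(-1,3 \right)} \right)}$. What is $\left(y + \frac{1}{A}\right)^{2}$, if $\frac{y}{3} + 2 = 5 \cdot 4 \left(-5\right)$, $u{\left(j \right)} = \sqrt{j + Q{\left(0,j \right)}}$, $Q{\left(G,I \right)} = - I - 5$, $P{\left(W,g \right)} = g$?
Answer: $\frac{\left(1530 + i \sqrt{5}\right)^{2}}{25} \approx 93636.0 + 273.69 i$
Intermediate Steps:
$Q{\left(G,I \right)} = -5 - I$ ($Q{\left(G,I \right)} = - I - 5 = -5 - I$)
$u{\left(j \right)} = i \sqrt{5}$ ($u{\left(j \right)} = \sqrt{j - \left(5 + j\right)} = \sqrt{-5} = i \sqrt{5}$)
$A = i \sqrt{5} \approx 2.2361 i$
$y = -306$ ($y = -6 + 3 \cdot 5 \cdot 4 \left(-5\right) = -6 + 3 \cdot 20 \left(-5\right) = -6 + 3 \left(-100\right) = -6 - 300 = -306$)
$\left(y + \frac{1}{A}\right)^{2} = \left(-306 + \frac{1}{i \sqrt{5}}\right)^{2} = \left(-306 - \frac{i \sqrt{5}}{5}\right)^{2}$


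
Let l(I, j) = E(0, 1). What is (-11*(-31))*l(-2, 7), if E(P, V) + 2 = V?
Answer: -341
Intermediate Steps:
E(P, V) = -2 + V
l(I, j) = -1 (l(I, j) = -2 + 1 = -1)
(-11*(-31))*l(-2, 7) = -11*(-31)*(-1) = 341*(-1) = -341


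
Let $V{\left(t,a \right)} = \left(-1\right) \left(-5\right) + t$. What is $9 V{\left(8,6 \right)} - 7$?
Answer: $110$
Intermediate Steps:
$V{\left(t,a \right)} = 5 + t$
$9 V{\left(8,6 \right)} - 7 = 9 \left(5 + 8\right) - 7 = 9 \cdot 13 - 7 = 117 - 7 = 110$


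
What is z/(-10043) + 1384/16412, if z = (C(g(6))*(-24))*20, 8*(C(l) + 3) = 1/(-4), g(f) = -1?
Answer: -226817/3746039 ≈ -0.060548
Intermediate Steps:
C(l) = -97/32 (C(l) = -3 + (⅛)/(-4) = -3 + (⅛)*(-¼) = -3 - 1/32 = -97/32)
z = 1455 (z = -97/32*(-24)*20 = (291/4)*20 = 1455)
z/(-10043) + 1384/16412 = 1455/(-10043) + 1384/16412 = 1455*(-1/10043) + 1384*(1/16412) = -1455/10043 + 346/4103 = -226817/3746039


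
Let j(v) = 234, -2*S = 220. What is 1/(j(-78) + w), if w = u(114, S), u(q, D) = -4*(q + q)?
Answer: -1/678 ≈ -0.0014749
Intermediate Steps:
S = -110 (S = -½*220 = -110)
u(q, D) = -8*q
w = -912 (w = -8*114 = -912)
1/(j(-78) + w) = 1/(234 - 912) = 1/(-678) = -1/678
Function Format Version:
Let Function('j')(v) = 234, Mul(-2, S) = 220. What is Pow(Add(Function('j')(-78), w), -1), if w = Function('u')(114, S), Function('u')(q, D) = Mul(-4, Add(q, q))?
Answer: Rational(-1, 678) ≈ -0.0014749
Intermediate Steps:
S = -110 (S = Mul(Rational(-1, 2), 220) = -110)
Function('u')(q, D) = Mul(-8, q) (Function('u')(q, D) = Mul(-4, Mul(2, q)) = Mul(-8, q))
w = -912 (w = Mul(-8, 114) = -912)
Pow(Add(Function('j')(-78), w), -1) = Pow(Add(234, -912), -1) = Pow(-678, -1) = Rational(-1, 678)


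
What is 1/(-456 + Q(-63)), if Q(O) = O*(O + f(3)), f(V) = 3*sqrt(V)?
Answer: 1171/4078002 + 21*sqrt(3)/1359334 ≈ 0.00031391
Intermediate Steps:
Q(O) = O*(O + 3*sqrt(3))
1/(-456 + Q(-63)) = 1/(-456 - 63*(-63 + 3*sqrt(3))) = 1/(-456 + (3969 - 189*sqrt(3))) = 1/(3513 - 189*sqrt(3))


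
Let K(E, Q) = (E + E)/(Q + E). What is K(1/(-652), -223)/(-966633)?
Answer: -2/140545538301 ≈ -1.4230e-11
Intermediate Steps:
K(E, Q) = 2*E/(E + Q) (K(E, Q) = (2*E)/(E + Q) = 2*E/(E + Q))
K(1/(-652), -223)/(-966633) = (2/(-652*(1/(-652) - 223)))/(-966633) = (2*(-1/652)/(-1/652 - 223))*(-1/966633) = (2*(-1/652)/(-145397/652))*(-1/966633) = (2*(-1/652)*(-652/145397))*(-1/966633) = (2/145397)*(-1/966633) = -2/140545538301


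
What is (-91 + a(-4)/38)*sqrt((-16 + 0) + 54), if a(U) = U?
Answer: -1731*sqrt(38)/19 ≈ -561.61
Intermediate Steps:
(-91 + a(-4)/38)*sqrt((-16 + 0) + 54) = (-91 - 4/38)*sqrt((-16 + 0) + 54) = (-91 - 4*1/38)*sqrt(-16 + 54) = (-91 - 2/19)*sqrt(38) = -1731*sqrt(38)/19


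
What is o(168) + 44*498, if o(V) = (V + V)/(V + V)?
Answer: 21913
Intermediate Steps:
o(V) = 1 (o(V) = (2*V)/((2*V)) = (2*V)*(1/(2*V)) = 1)
o(168) + 44*498 = 1 + 44*498 = 1 + 21912 = 21913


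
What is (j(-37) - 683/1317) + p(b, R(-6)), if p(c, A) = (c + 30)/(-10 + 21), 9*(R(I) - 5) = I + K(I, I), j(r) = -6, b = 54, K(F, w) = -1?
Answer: 16193/14487 ≈ 1.1178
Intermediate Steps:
R(I) = 44/9 + I/9 (R(I) = 5 + (I - 1)/9 = 5 + (-1 + I)/9 = 5 + (-⅑ + I/9) = 44/9 + I/9)
p(c, A) = 30/11 + c/11 (p(c, A) = (30 + c)/11 = (30 + c)*(1/11) = 30/11 + c/11)
(j(-37) - 683/1317) + p(b, R(-6)) = (-6 - 683/1317) + (30/11 + (1/11)*54) = (-6 - 683*1/1317) + (30/11 + 54/11) = (-6 - 683/1317) + 84/11 = -8585/1317 + 84/11 = 16193/14487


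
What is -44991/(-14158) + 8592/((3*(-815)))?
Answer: -3880847/11538770 ≈ -0.33633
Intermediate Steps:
-44991/(-14158) + 8592/((3*(-815))) = -44991*(-1/14158) + 8592/(-2445) = 44991/14158 + 8592*(-1/2445) = 44991/14158 - 2864/815 = -3880847/11538770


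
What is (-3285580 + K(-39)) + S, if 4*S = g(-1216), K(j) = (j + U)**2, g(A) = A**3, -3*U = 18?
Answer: -452794979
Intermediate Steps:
U = -6 (U = -1/3*18 = -6)
K(j) = (-6 + j)**2 (K(j) = (j - 6)**2 = (-6 + j)**2)
S = -449511424 (S = (1/4)*(-1216)**3 = (1/4)*(-1798045696) = -449511424)
(-3285580 + K(-39)) + S = (-3285580 + (-6 - 39)**2) - 449511424 = (-3285580 + (-45)**2) - 449511424 = (-3285580 + 2025) - 449511424 = -3283555 - 449511424 = -452794979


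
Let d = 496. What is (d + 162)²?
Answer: 432964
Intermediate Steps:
(d + 162)² = (496 + 162)² = 658² = 432964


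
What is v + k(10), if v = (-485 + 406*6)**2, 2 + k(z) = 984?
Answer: 3807383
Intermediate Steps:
k(z) = 982 (k(z) = -2 + 984 = 982)
v = 3806401 (v = (-485 + 2436)**2 = 1951**2 = 3806401)
v + k(10) = 3806401 + 982 = 3807383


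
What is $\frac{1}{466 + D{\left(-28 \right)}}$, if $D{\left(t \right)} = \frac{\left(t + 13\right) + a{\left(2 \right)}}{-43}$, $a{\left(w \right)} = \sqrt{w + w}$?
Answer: $\frac{43}{20051} \approx 0.0021445$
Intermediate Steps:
$a{\left(w \right)} = \sqrt{2} \sqrt{w}$ ($a{\left(w \right)} = \sqrt{2 w} = \sqrt{2} \sqrt{w}$)
$D{\left(t \right)} = - \frac{15}{43} - \frac{t}{43}$ ($D{\left(t \right)} = \frac{\left(t + 13\right) + \sqrt{2} \sqrt{2}}{-43} = \left(\left(13 + t\right) + 2\right) \left(- \frac{1}{43}\right) = \left(15 + t\right) \left(- \frac{1}{43}\right) = - \frac{15}{43} - \frac{t}{43}$)
$\frac{1}{466 + D{\left(-28 \right)}} = \frac{1}{466 - - \frac{13}{43}} = \frac{1}{466 + \left(- \frac{15}{43} + \frac{28}{43}\right)} = \frac{1}{466 + \frac{13}{43}} = \frac{1}{\frac{20051}{43}} = \frac{43}{20051}$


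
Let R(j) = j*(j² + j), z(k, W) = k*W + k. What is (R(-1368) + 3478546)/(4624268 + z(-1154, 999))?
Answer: -1277379031/1735134 ≈ -736.18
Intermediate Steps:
z(k, W) = k + W*k (z(k, W) = W*k + k = k + W*k)
R(j) = j*(j + j²)
(R(-1368) + 3478546)/(4624268 + z(-1154, 999)) = ((-1368)²*(1 - 1368) + 3478546)/(4624268 - 1154*(1 + 999)) = (1871424*(-1367) + 3478546)/(4624268 - 1154*1000) = (-2558236608 + 3478546)/(4624268 - 1154000) = -2554758062/3470268 = -2554758062*1/3470268 = -1277379031/1735134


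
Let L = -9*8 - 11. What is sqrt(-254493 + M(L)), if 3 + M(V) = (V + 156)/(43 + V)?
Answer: I*sqrt(101799130)/20 ≈ 504.48*I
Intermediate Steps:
L = -83 (L = -72 - 11 = -83)
M(V) = -3 + (156 + V)/(43 + V) (M(V) = -3 + (V + 156)/(43 + V) = -3 + (156 + V)/(43 + V))
sqrt(-254493 + M(L)) = sqrt(-254493 + (27 - 2*(-83))/(43 - 83)) = sqrt(-254493 + (27 + 166)/(-40)) = sqrt(-254493 - 1/40*193) = sqrt(-254493 - 193/40) = sqrt(-10179913/40) = I*sqrt(101799130)/20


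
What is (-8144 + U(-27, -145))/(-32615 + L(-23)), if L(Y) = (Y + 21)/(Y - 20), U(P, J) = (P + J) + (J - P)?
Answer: 362662/1402443 ≈ 0.25859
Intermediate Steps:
U(P, J) = 2*J (U(P, J) = (J + P) + (J - P) = 2*J)
L(Y) = (21 + Y)/(-20 + Y)
(-8144 + U(-27, -145))/(-32615 + L(-23)) = (-8144 + 2*(-145))/(-32615 + (21 - 23)/(-20 - 23)) = (-8144 - 290)/(-32615 - 2/(-43)) = -8434/(-32615 - 1/43*(-2)) = -8434/(-32615 + 2/43) = -8434/(-1402443/43) = -8434*(-43/1402443) = 362662/1402443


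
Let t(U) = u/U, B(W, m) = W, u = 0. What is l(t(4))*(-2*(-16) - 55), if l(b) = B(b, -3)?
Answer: 0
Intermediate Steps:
t(U) = 0 (t(U) = 0/U = 0)
l(b) = b
l(t(4))*(-2*(-16) - 55) = 0*(-2*(-16) - 55) = 0*(32 - 55) = 0*(-23) = 0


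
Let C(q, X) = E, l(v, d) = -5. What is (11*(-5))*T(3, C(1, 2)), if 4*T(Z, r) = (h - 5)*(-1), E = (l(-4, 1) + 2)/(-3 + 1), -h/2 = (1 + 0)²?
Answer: -385/4 ≈ -96.250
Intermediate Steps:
h = -2 (h = -2*(1 + 0)² = -2*1² = -2*1 = -2)
E = 3/2 (E = (-5 + 2)/(-3 + 1) = -3/(-2) = -3*(-½) = 3/2 ≈ 1.5000)
C(q, X) = 3/2
T(Z, r) = 7/4 (T(Z, r) = ((-2 - 5)*(-1))/4 = (-7*(-1))/4 = (¼)*7 = 7/4)
(11*(-5))*T(3, C(1, 2)) = (11*(-5))*(7/4) = -55*7/4 = -385/4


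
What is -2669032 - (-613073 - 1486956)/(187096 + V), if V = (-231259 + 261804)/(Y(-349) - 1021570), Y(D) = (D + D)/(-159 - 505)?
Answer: -169364410607382449233/63455635921596 ≈ -2.6690e+6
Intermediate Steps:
Y(D) = -D/332 (Y(D) = (2*D)/(-664) = (2*D)*(-1/664) = -D/332)
V = -10140940/339160891 (V = (-231259 + 261804)/(-1/332*(-349) - 1021570) = 30545/(349/332 - 1021570) = 30545/(-339160891/332) = 30545*(-332/339160891) = -10140940/339160891 ≈ -0.029900)
-2669032 - (-613073 - 1486956)/(187096 + V) = -2669032 - (-613073 - 1486956)/(187096 - 10140940/339160891) = -2669032 - (-2100029)/63455635921596/339160891 = -2669032 - (-2100029)*339160891/63455635921596 = -2669032 - 1*(-712247706765839/63455635921596) = -2669032 + 712247706765839/63455635921596 = -169364410607382449233/63455635921596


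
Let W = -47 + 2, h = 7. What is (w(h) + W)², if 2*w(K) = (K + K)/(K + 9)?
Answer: 508369/256 ≈ 1985.8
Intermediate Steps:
W = -45
w(K) = K/(9 + K) (w(K) = ((K + K)/(K + 9))/2 = ((2*K)/(9 + K))/2 = (2*K/(9 + K))/2 = K/(9 + K))
(w(h) + W)² = (7/(9 + 7) - 45)² = (7/16 - 45)² = (-713/16)² = 508369/256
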